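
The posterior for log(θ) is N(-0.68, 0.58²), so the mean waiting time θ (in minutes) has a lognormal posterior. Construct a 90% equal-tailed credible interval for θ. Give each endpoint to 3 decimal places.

[0.195, 1.315]

On the log scale the 90% interval is -0.68 ± 1.645 × 0.58 = [-1.6340, 0.2740].
Exponentiate: [e^-1.6340, e^0.2740] = [0.195, 1.315].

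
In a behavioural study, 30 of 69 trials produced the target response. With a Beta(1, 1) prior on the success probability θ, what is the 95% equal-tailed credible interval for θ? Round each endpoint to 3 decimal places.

Posterior: Beta(1+30, 1+39) = Beta(31, 40).
Equal-tailed 95% interval: the 0.025 and 0.975 quantiles of Beta(31, 40).
Posterior mean ≈ 0.437, SD ≈ 0.058; a Normal approximation gives roughly [0.322, 0.551].
Exact: F⁻¹(0.025) = 0.324; F⁻¹(0.975) = 0.553.

[0.324, 0.553]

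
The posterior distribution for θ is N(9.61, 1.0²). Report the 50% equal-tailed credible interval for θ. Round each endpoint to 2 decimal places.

The posterior is symmetric, so the 50% equal-tailed interval is θ = 9.61 ± z·1.0 with z = 0.674.
Half-width: 0.674 × 1.0 = 0.67.
9.61 − 0.67 = 8.94; 9.61 + 0.67 = 10.28.

[8.94, 10.28]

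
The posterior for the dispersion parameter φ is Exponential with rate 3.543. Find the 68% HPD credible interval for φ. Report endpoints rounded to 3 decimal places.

The exponential density is strictly decreasing on [0, ∞), so the HPD interval is anchored at 0: [0, q] with P(φ ≤ q) = 0.68.
q = −ln(1 − 0.68) / 3.543 = 1.1394 / 3.543 = 0.322.

[0.000, 0.322]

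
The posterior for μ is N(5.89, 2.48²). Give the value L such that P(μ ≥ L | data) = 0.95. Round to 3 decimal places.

1.811

Need L with P(μ ≥ L) = 0.95: L = 5.89 − z_{0.05}·2.48.
z = 1.645; L = 5.89 − 1.645 × 2.48 = 1.811.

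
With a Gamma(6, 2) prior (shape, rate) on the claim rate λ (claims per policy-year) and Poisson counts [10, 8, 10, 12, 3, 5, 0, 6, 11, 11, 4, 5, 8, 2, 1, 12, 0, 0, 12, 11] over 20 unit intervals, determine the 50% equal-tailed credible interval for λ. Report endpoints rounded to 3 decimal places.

[5.861, 6.577]

Posterior: Gamma(6+131, 2+20) = Gamma(137, 22) (shape, rate).
Equal-tailed 50% interval: Gamma(137, 22) quantiles at 0.25 and 0.75.
Posterior mean ≈ 6.227, SD ≈ 0.532; a Normal approximation gives roughly [5.868, 6.586].
Exact: lower = 5.861; upper = 6.577.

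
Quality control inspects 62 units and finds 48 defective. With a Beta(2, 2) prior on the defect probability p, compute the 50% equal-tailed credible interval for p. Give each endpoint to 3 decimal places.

[0.723, 0.794]

Posterior: Beta(2+48, 2+14) = Beta(50, 16).
Equal-tailed 50% interval: the 0.25 and 0.75 quantiles of Beta(50, 16).
Posterior mean ≈ 0.758, SD ≈ 0.052; a Normal approximation gives roughly [0.722, 0.793].
Exact: F⁻¹(0.25) = 0.723; F⁻¹(0.75) = 0.794.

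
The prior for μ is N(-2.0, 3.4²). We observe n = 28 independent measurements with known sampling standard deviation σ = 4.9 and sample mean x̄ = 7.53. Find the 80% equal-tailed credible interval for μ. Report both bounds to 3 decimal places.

[5.727, 8.017]

Posterior precision = 1/3.4² + 28/4.9² = 0.0865 + 1.1662 = 1.2527, so posterior SD = 0.8935.
Posterior mean = (-2.0/3.4² + 28·7.53/4.9²) / 1.2527 = 6.8719.
Interval: 6.8719 ± 1.282 × 0.8935 → [5.727, 8.017].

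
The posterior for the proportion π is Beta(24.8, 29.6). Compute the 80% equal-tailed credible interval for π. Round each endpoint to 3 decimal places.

Posterior: Beta(24.8, 29.6).
Equal-tailed 80% interval: the 0.1 and 0.9 quantiles of Beta(24.8, 29.6).
Posterior mean ≈ 0.456, SD ≈ 0.067; a Normal approximation gives roughly [0.370, 0.542].
Exact: F⁻¹(0.1) = 0.370; F⁻¹(0.9) = 0.543.

[0.370, 0.543]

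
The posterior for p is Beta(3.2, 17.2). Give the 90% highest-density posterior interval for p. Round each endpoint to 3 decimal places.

The posterior is unimodal and skewed, so the HPD interval has equal density at both endpoints and is the shortest 90% interval.
Solving f(0.033) = f(0.275) with F(0.275) − F(0.033) = 0.90 gives [0.033, 0.275].
For comparison, the equal-tailed interval is [0.049, 0.303]; the HPD is narrower and shifted toward the mode.

[0.033, 0.275]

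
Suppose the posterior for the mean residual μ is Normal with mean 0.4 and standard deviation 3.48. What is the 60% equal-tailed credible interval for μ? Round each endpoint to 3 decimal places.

[-2.529, 3.329]

The posterior is symmetric, so the 60% equal-tailed interval is μ = 0.4 ± z·3.48 with z = 0.842.
Half-width: 0.842 × 3.48 = 2.929.
0.4 − 2.929 = -2.529; 0.4 + 2.929 = 3.329.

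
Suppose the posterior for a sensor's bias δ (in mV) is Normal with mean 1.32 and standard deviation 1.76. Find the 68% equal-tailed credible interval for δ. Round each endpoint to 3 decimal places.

The posterior is symmetric, so the 68% equal-tailed interval is δ = 1.32 ± z·1.76 with z = 0.994.
Half-width: 0.994 × 1.76 = 1.750.
1.32 − 1.750 = -0.430; 1.32 + 1.750 = 3.070.

[-0.430, 3.070]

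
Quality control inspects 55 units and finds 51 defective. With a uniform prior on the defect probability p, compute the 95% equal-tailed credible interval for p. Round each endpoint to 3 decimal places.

Posterior: Beta(1+51, 1+4) = Beta(52, 5).
Equal-tailed 95% interval: the 0.025 and 0.975 quantiles of Beta(52, 5).
Posterior mean ≈ 0.912, SD ≈ 0.037; a Normal approximation gives roughly [0.839, 0.985].
Exact: F⁻¹(0.025) = 0.827; F⁻¹(0.975) = 0.970.

[0.827, 0.970]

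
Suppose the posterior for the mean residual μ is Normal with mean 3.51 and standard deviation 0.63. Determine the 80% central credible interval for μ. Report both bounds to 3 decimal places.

The posterior is symmetric, so the 80% equal-tailed interval is μ = 3.51 ± z·0.63 with z = 1.282.
Half-width: 1.282 × 0.63 = 0.807.
3.51 − 0.807 = 2.703; 3.51 + 0.807 = 4.317.

[2.703, 4.317]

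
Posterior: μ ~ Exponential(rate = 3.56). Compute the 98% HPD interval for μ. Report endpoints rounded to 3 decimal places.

The exponential density is strictly decreasing on [0, ∞), so the HPD interval is anchored at 0: [0, q] with P(μ ≤ q) = 0.98.
q = −ln(1 − 0.98) / 3.56 = 3.9120 / 3.56 = 1.099.

[0.000, 1.099]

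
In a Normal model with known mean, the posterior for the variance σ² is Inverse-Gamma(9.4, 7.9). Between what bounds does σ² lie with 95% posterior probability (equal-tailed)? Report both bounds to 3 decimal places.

[0.485, 1.801]

Inverse-Gamma(9.4, 7.9) quantiles: F⁻¹(0.025) and F⁻¹(0.975).
Equivalently, 1/σ² ~ Gamma(9.4, rate = 7.9); invert its 0.975 and 0.025 quantiles.
Posterior mean ≈ 0.940, SD ≈ 0.346; a Normal approximation gives roughly [0.263, 1.618].
Exact: lower = 0.485; upper = 1.801.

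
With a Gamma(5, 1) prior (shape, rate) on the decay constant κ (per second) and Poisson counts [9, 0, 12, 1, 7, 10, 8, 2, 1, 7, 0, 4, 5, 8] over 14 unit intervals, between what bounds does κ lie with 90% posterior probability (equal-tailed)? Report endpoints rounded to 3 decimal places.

Posterior: Gamma(5+74, 1+14) = Gamma(79, 15) (shape, rate).
Equal-tailed 90% interval: Gamma(79, 15) quantiles at 0.05 and 0.95.
Posterior mean ≈ 5.267, SD ≈ 0.593; a Normal approximation gives roughly [4.292, 6.241].
Exact: lower = 4.331; upper = 6.278.

[4.331, 6.278]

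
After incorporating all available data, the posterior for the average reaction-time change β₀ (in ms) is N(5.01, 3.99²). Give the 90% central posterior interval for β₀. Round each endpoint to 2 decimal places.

The posterior is symmetric, so the 90% equal-tailed interval is β₀ = 5.01 ± z·3.99 with z = 1.645.
Half-width: 1.645 × 3.99 = 6.56.
5.01 − 6.56 = -1.55; 5.01 + 6.56 = 11.57.

[-1.55, 11.57]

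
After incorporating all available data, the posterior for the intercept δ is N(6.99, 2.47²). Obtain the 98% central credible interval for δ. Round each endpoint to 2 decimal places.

[1.24, 12.74]

The posterior is symmetric, so the 98% equal-tailed interval is δ = 6.99 ± z·2.47 with z = 2.326.
Half-width: 2.326 × 2.47 = 5.75.
6.99 − 5.75 = 1.24; 6.99 + 5.75 = 12.74.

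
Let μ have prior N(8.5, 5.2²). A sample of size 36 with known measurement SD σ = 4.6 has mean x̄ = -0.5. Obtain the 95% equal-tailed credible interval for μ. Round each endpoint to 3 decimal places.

[-1.795, 1.178]

Posterior precision = 1/5.2² + 36/4.6² = 0.0370 + 1.7013 = 1.7383, so posterior SD = 0.7585.
Posterior mean = (8.5/5.2² + 36·-0.5/4.6²) / 1.7383 = -0.3085.
Interval: -0.3085 ± 1.960 × 0.7585 → [-1.795, 1.178].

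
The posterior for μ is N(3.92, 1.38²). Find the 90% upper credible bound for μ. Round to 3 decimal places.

Need U with P(μ ≤ U) = 0.90: U = 3.92 + z_{0.1}·1.38.
z = 1.282; U = 3.92 + 1.282 × 1.38 = 5.689.

5.689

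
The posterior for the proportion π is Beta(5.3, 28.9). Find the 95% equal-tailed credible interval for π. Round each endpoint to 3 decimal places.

Posterior: Beta(5.3, 28.9).
Equal-tailed 95% interval: the 0.025 and 0.975 quantiles of Beta(5.3, 28.9).
Posterior mean ≈ 0.155, SD ≈ 0.061; a Normal approximation gives roughly [0.035, 0.275].
Exact: F⁻¹(0.025) = 0.056; F⁻¹(0.975) = 0.292.

[0.056, 0.292]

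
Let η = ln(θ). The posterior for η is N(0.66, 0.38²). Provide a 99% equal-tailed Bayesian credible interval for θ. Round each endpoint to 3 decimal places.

[0.727, 5.149]

On the log scale the 99% interval is 0.66 ± 2.576 × 0.38 = [-0.3188, 1.6388].
Exponentiate: [e^-0.3188, e^1.6388] = [0.727, 5.149].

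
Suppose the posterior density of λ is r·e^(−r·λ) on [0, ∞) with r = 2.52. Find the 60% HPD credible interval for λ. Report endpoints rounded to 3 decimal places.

[0.000, 0.364]

The exponential density is strictly decreasing on [0, ∞), so the HPD interval is anchored at 0: [0, q] with P(λ ≤ q) = 0.60.
q = −ln(1 − 0.60) / 2.52 = 0.9163 / 2.52 = 0.364.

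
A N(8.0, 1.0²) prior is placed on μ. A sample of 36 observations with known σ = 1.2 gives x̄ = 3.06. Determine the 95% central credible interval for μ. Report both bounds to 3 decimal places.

[2.866, 3.634]

Posterior precision = 1/1.0² + 36/1.2² = 1.0000 + 25.0000 = 26.0000, so posterior SD = 0.1961.
Posterior mean = (8.0/1.0² + 36·3.06/1.2²) / 26.0000 = 3.2500.
Interval: 3.2500 ± 1.960 × 0.1961 → [2.866, 3.634].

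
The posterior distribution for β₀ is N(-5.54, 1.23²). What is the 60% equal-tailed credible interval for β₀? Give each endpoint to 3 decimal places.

The posterior is symmetric, so the 60% equal-tailed interval is β₀ = -5.54 ± z·1.23 with z = 0.842.
Half-width: 0.842 × 1.23 = 1.035.
-5.54 − 1.035 = -6.575; -5.54 + 1.035 = -4.505.

[-6.575, -4.505]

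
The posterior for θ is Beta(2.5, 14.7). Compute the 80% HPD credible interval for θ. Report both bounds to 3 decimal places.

The posterior is unimodal and skewed, so the HPD interval has equal density at both endpoints and is the shortest 80% interval.
Solving f(0.029) = f(0.223) with F(0.223) − F(0.029) = 0.80 gives [0.029, 0.223].
For comparison, the equal-tailed interval is [0.051, 0.259]; the HPD is narrower and shifted toward the mode.

[0.029, 0.223]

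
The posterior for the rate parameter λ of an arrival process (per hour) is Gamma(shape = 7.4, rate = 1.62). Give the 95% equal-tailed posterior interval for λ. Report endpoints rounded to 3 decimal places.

Posterior: Gamma(shape 7.4, rate 1.62).
Equal-tailed 95% interval: Gamma(7.4, 1.62) quantiles at 0.025 and 0.975.
Posterior mean ≈ 4.568, SD ≈ 1.679; a Normal approximation gives roughly [1.277, 7.859].
Exact: lower = 1.893; upper = 8.400.

[1.893, 8.400]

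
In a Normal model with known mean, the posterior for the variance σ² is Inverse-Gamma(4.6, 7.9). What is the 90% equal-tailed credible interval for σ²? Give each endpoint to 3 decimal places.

[0.919, 4.584]

Inverse-Gamma(4.6, 7.9) quantiles: F⁻¹(0.05) and F⁻¹(0.95).
Equivalently, 1/σ² ~ Gamma(4.6, rate = 7.9); invert its 0.95 and 0.05 quantiles.
Posterior mean ≈ 2.194, SD ≈ 1.361; a Normal approximation gives roughly [-0.044, 4.433].
Exact: lower = 0.919; upper = 4.584.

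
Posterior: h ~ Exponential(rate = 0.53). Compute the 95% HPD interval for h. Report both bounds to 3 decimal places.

[0.000, 5.652]

The exponential density is strictly decreasing on [0, ∞), so the HPD interval is anchored at 0: [0, q] with P(h ≤ q) = 0.95.
q = −ln(1 − 0.95) / 0.53 = 2.9957 / 0.53 = 5.652.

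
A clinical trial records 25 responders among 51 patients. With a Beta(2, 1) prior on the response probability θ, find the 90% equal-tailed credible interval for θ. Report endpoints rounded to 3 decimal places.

Posterior: Beta(2+25, 1+26) = Beta(27, 27).
Equal-tailed 90% interval: the 0.05 and 0.95 quantiles of Beta(27, 27).
Posterior mean ≈ 0.500, SD ≈ 0.067; a Normal approximation gives roughly [0.389, 0.611].
Exact: F⁻¹(0.05) = 0.389; F⁻¹(0.95) = 0.611.

[0.389, 0.611]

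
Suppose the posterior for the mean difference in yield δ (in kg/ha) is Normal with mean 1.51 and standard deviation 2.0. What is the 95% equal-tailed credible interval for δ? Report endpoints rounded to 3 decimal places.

[-2.410, 5.430]

The posterior is symmetric, so the 95% equal-tailed interval is δ = 1.51 ± z·2.0 with z = 1.960.
Half-width: 1.960 × 2.0 = 3.920.
1.51 − 3.920 = -2.410; 1.51 + 3.920 = 5.430.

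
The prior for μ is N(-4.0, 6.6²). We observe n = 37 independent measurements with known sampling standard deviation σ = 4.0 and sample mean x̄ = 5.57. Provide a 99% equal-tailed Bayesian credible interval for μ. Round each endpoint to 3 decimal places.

[3.790, 7.161]

Posterior precision = 1/6.6² + 37/4.0² = 0.0230 + 2.3125 = 2.3355, so posterior SD = 0.6544.
Posterior mean = (-4.0/6.6² + 37·5.57/4.0²) / 2.3355 = 5.4759.
Interval: 5.4759 ± 2.576 × 0.6544 → [3.790, 7.161].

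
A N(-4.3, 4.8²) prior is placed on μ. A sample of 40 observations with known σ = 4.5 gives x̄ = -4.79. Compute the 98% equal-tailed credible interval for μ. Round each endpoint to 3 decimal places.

Posterior precision = 1/4.8² + 40/4.5² = 0.0434 + 1.9753 = 2.0187, so posterior SD = 0.7038.
Posterior mean = (-4.3/4.8² + 40·-4.79/4.5²) / 2.0187 = -4.7795.
Interval: -4.7795 ± 2.326 × 0.7038 → [-6.417, -3.142].

[-6.417, -3.142]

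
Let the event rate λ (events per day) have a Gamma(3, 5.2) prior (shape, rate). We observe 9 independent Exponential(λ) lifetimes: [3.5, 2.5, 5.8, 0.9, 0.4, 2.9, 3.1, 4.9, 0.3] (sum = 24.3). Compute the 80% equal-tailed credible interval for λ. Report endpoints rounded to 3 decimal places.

Posterior: Gamma(3+9, 5.2+24.3) = Gamma(12, 29.5) (shape, rate).
Equal-tailed 80% interval: Gamma(12, 29.5) quantiles at 0.1 and 0.9.
Posterior mean ≈ 0.407, SD ≈ 0.117; a Normal approximation gives roughly [0.256, 0.557].
Exact: lower = 0.265; upper = 0.563.

[0.265, 0.563]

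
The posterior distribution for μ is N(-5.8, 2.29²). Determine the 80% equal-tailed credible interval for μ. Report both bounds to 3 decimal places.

The posterior is symmetric, so the 80% equal-tailed interval is μ = -5.8 ± z·2.29 with z = 1.282.
Half-width: 1.282 × 2.29 = 2.935.
-5.8 − 2.935 = -8.735; -5.8 + 2.935 = -2.865.

[-8.735, -2.865]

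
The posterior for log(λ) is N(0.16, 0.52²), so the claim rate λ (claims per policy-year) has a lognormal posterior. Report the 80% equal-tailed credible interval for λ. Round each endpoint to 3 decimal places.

On the log scale the 80% interval is 0.16 ± 1.282 × 0.52 = [-0.5064, 0.8264].
Exponentiate: [e^-0.5064, e^0.8264] = [0.603, 2.285].

[0.603, 2.285]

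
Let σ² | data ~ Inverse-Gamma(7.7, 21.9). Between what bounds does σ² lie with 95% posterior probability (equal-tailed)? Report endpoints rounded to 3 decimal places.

Inverse-Gamma(7.7, 21.9) quantiles: F⁻¹(0.025) and F⁻¹(0.975).
Equivalently, 1/σ² ~ Gamma(7.7, rate = 21.9); invert its 0.975 and 0.025 quantiles.
Posterior mean ≈ 3.269, SD ≈ 1.369; a Normal approximation gives roughly [0.585, 5.952].
Exact: lower = 1.562; upper = 6.719.

[1.562, 6.719]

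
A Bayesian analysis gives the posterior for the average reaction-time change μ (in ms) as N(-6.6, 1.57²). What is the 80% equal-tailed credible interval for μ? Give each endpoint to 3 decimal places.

[-8.612, -4.588]

The posterior is symmetric, so the 80% equal-tailed interval is μ = -6.6 ± z·1.57 with z = 1.282.
Half-width: 1.282 × 1.57 = 2.012.
-6.6 − 2.012 = -8.612; -6.6 + 2.012 = -4.588.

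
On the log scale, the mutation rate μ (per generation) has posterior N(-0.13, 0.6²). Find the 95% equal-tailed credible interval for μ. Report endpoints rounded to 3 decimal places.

On the log scale the 95% interval is -0.13 ± 1.960 × 0.6 = [-1.3060, 1.0460].
Exponentiate: [e^-1.3060, e^1.0460] = [0.271, 2.846].

[0.271, 2.846]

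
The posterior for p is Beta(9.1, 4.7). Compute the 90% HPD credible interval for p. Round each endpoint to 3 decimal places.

The posterior is unimodal and skewed, so the HPD interval has equal density at both endpoints and is the shortest 90% interval.
Solving f(0.462) = f(0.863) with F(0.863) − F(0.462) = 0.90 gives [0.462, 0.863].
For comparison, the equal-tailed interval is [0.443, 0.848]; the HPD is narrower and shifted toward the mode.

[0.462, 0.863]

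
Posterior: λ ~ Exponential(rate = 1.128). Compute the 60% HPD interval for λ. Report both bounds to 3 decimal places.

[0.000, 0.812]

The exponential density is strictly decreasing on [0, ∞), so the HPD interval is anchored at 0: [0, q] with P(λ ≤ q) = 0.60.
q = −ln(1 − 0.60) / 1.128 = 0.9163 / 1.128 = 0.812.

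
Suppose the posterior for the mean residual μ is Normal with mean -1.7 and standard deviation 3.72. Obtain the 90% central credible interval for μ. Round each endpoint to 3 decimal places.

[-7.819, 4.419]

The posterior is symmetric, so the 90% equal-tailed interval is μ = -1.7 ± z·3.72 with z = 1.645.
Half-width: 1.645 × 3.72 = 6.119.
-1.7 − 6.119 = -7.819; -1.7 + 6.119 = 4.419.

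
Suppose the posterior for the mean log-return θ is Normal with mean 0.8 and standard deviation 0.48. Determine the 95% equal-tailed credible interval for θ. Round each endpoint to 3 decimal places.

The posterior is symmetric, so the 95% equal-tailed interval is θ = 0.8 ± z·0.48 with z = 1.960.
Half-width: 1.960 × 0.48 = 0.941.
0.8 − 0.941 = -0.141; 0.8 + 0.941 = 1.741.

[-0.141, 1.741]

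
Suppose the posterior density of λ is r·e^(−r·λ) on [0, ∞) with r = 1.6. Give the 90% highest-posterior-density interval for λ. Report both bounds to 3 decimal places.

The exponential density is strictly decreasing on [0, ∞), so the HPD interval is anchored at 0: [0, q] with P(λ ≤ q) = 0.90.
q = −ln(1 − 0.90) / 1.6 = 2.3026 / 1.6 = 1.439.

[0.000, 1.439]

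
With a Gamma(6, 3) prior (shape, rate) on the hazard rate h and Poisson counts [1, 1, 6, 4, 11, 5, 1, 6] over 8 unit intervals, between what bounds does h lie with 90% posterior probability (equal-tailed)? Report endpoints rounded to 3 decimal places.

[2.824, 4.734]

Posterior: Gamma(6+35, 3+8) = Gamma(41, 11) (shape, rate).
Equal-tailed 90% interval: Gamma(41, 11) quantiles at 0.05 and 0.95.
Posterior mean ≈ 3.727, SD ≈ 0.582; a Normal approximation gives roughly [2.770, 4.685].
Exact: lower = 2.824; upper = 4.734.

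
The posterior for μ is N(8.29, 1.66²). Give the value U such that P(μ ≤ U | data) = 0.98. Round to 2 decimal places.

11.70

Need U with P(μ ≤ U) = 0.98: U = 8.29 + z_{0.02}·1.66.
z = 2.054; U = 8.29 + 2.054 × 1.66 = 11.70.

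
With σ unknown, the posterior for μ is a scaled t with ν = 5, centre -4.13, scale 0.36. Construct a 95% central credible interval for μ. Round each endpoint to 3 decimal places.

The t_5 distribution is symmetric; the 95% interval is -4.13 ± t·0.36 with t_{0.975,5} = 2.571.
Half-width: 2.571 × 0.36 = 0.925.
-4.13 − 0.925 = -5.055; -4.13 + 0.925 = -3.205.

[-5.055, -3.205]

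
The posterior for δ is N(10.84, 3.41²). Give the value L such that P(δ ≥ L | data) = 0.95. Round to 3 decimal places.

5.231

Need L with P(δ ≥ L) = 0.95: L = 10.84 − z_{0.05}·3.41.
z = 1.645; L = 10.84 − 1.645 × 3.41 = 5.231.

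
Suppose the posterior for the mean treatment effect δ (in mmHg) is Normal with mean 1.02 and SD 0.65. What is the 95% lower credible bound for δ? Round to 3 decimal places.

-0.049

Need L with P(δ ≥ L) = 0.95: L = 1.02 − z_{0.05}·0.65.
z = 1.645; L = 1.02 − 1.645 × 0.65 = -0.049.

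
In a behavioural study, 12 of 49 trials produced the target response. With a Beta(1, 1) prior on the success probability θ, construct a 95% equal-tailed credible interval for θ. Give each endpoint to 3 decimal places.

[0.146, 0.382]

Posterior: Beta(1+12, 1+37) = Beta(13, 38).
Equal-tailed 95% interval: the 0.025 and 0.975 quantiles of Beta(13, 38).
Posterior mean ≈ 0.255, SD ≈ 0.060; a Normal approximation gives roughly [0.136, 0.373].
Exact: F⁻¹(0.025) = 0.146; F⁻¹(0.975) = 0.382.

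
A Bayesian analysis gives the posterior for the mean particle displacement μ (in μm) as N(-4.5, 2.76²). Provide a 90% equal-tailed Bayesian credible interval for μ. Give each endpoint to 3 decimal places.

[-9.040, 0.040]

The posterior is symmetric, so the 90% equal-tailed interval is μ = -4.5 ± z·2.76 with z = 1.645.
Half-width: 1.645 × 2.76 = 4.540.
-4.5 − 4.540 = -9.040; -4.5 + 4.540 = 0.040.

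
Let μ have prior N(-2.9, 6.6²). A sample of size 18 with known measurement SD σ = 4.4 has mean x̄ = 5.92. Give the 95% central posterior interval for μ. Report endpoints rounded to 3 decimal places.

Posterior precision = 1/6.6² + 18/4.4² = 0.0230 + 0.9298 = 0.9527, so posterior SD = 1.0245.
Posterior mean = (-2.9/6.6² + 18·5.92/4.4²) / 0.9527 = 5.7075.
Interval: 5.7075 ± 1.960 × 1.0245 → [3.699, 7.715].

[3.699, 7.715]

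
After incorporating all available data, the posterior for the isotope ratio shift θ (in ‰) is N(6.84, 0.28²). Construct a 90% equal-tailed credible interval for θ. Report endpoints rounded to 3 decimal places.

[6.379, 7.301]

The posterior is symmetric, so the 90% equal-tailed interval is θ = 6.84 ± z·0.28 with z = 1.645.
Half-width: 1.645 × 0.28 = 0.461.
6.84 − 0.461 = 6.379; 6.84 + 0.461 = 7.301.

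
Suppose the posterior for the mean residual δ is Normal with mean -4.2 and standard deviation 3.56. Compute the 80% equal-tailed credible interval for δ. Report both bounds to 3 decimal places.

[-8.762, 0.362]

The posterior is symmetric, so the 80% equal-tailed interval is δ = -4.2 ± z·3.56 with z = 1.282.
Half-width: 1.282 × 3.56 = 4.562.
-4.2 − 4.562 = -8.762; -4.2 + 4.562 = 0.362.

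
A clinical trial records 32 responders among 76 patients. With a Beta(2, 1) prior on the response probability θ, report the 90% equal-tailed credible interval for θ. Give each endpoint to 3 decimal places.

Posterior: Beta(2+32, 1+44) = Beta(34, 45).
Equal-tailed 90% interval: the 0.05 and 0.95 quantiles of Beta(34, 45).
Posterior mean ≈ 0.430, SD ≈ 0.055; a Normal approximation gives roughly [0.339, 0.521].
Exact: F⁻¹(0.05) = 0.340; F⁻¹(0.95) = 0.523.

[0.340, 0.523]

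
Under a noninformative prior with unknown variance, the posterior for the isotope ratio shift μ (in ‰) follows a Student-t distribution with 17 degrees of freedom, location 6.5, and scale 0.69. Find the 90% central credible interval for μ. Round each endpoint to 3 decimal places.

The t_17 distribution is symmetric; the 90% interval is 6.5 ± t·0.69 with t_{0.95,17} = 1.740.
Half-width: 1.740 × 0.69 = 1.200.
6.5 − 1.200 = 5.300; 6.5 + 1.200 = 7.700.

[5.300, 7.700]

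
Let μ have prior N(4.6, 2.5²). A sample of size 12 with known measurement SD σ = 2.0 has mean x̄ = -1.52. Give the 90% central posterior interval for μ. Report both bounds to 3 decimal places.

Posterior precision = 1/2.5² + 12/2.0² = 0.1600 + 3.0000 = 3.1600, so posterior SD = 0.5625.
Posterior mean = (4.6/2.5² + 12·-1.52/2.0²) / 3.1600 = -1.2101.
Interval: -1.2101 ± 1.645 × 0.5625 → [-2.135, -0.285].

[-2.135, -0.285]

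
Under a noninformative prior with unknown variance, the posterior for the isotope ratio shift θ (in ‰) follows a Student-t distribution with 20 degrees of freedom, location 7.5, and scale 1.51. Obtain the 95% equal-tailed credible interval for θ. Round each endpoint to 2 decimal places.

[4.35, 10.65]

The t_20 distribution is symmetric; the 95% interval is 7.5 ± t·1.51 with t_{0.975,20} = 2.086.
Half-width: 2.086 × 1.51 = 3.15.
7.5 − 3.15 = 4.35; 7.5 + 3.15 = 10.65.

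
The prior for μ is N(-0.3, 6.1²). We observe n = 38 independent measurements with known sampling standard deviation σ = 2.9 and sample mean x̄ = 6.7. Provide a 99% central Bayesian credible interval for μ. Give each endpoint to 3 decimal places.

Posterior precision = 1/6.1² + 38/2.9² = 0.0269 + 4.5184 = 4.5453, so posterior SD = 0.4690.
Posterior mean = (-0.3/6.1² + 38·6.7/2.9²) / 4.5453 = 6.6586.
Interval: 6.6586 ± 2.576 × 0.4690 → [5.450, 7.867].

[5.450, 7.867]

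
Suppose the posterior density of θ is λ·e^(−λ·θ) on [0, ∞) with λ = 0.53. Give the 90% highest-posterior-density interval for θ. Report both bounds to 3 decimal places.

[0.000, 4.345]

The exponential density is strictly decreasing on [0, ∞), so the HPD interval is anchored at 0: [0, q] with P(θ ≤ q) = 0.90.
q = −ln(1 − 0.90) / 0.53 = 2.3026 / 0.53 = 4.345.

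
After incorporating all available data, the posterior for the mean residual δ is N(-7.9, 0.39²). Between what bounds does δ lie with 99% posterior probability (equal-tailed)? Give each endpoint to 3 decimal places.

The posterior is symmetric, so the 99% equal-tailed interval is δ = -7.9 ± z·0.39 with z = 2.576.
Half-width: 2.576 × 0.39 = 1.005.
-7.9 − 1.005 = -8.905; -7.9 + 1.005 = -6.895.

[-8.905, -6.895]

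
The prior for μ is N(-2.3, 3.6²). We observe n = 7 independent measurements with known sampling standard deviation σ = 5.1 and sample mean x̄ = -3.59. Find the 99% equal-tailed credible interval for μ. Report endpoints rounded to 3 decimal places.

Posterior precision = 1/3.6² + 7/5.1² = 0.0772 + 0.2691 = 0.3463, so posterior SD = 1.6993.
Posterior mean = (-2.3/3.6² + 7·-3.59/5.1²) / 0.3463 = -3.3026.
Interval: -3.3026 ± 2.576 × 1.6993 → [-7.680, 1.075].

[-7.680, 1.075]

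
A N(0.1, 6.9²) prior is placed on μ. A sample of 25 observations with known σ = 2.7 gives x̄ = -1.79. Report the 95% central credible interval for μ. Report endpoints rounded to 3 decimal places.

[-2.834, -0.723]

Posterior precision = 1/6.9² + 25/2.7² = 0.0210 + 3.4294 = 3.4504, so posterior SD = 0.5384.
Posterior mean = (0.1/6.9² + 25·-1.79/2.7²) / 3.4504 = -1.7785.
Interval: -1.7785 ± 1.960 × 0.5384 → [-2.834, -0.723].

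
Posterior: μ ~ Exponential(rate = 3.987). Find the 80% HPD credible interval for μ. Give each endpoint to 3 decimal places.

[0.000, 0.404]

The exponential density is strictly decreasing on [0, ∞), so the HPD interval is anchored at 0: [0, q] with P(μ ≤ q) = 0.80.
q = −ln(1 − 0.80) / 3.987 = 1.6094 / 3.987 = 0.404.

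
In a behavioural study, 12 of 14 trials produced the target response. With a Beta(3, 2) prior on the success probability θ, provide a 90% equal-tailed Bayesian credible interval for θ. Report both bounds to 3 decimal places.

[0.623, 0.920]

Posterior: Beta(3+12, 2+2) = Beta(15, 4).
Equal-tailed 90% interval: the 0.05 and 0.95 quantiles of Beta(15, 4).
Posterior mean ≈ 0.789, SD ≈ 0.091; a Normal approximation gives roughly [0.640, 0.939].
Exact: F⁻¹(0.05) = 0.623; F⁻¹(0.95) = 0.920.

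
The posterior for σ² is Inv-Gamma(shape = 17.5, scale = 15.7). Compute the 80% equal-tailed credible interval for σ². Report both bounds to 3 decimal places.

[0.682, 1.266]

Inverse-Gamma(17.5, 15.7) quantiles: F⁻¹(0.1) and F⁻¹(0.9).
Equivalently, 1/σ² ~ Gamma(17.5, rate = 15.7); invert its 0.9 and 0.1 quantiles.
Posterior mean ≈ 0.952, SD ≈ 0.242; a Normal approximation gives roughly [0.642, 1.261].
Exact: lower = 0.682; upper = 1.266.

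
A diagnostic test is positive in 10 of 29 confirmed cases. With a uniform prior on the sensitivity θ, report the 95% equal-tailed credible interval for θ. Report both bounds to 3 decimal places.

[0.199, 0.528]

Posterior: Beta(1+10, 1+19) = Beta(11, 20).
Equal-tailed 95% interval: the 0.025 and 0.975 quantiles of Beta(11, 20).
Posterior mean ≈ 0.355, SD ≈ 0.085; a Normal approximation gives roughly [0.189, 0.521].
Exact: F⁻¹(0.025) = 0.199; F⁻¹(0.975) = 0.528.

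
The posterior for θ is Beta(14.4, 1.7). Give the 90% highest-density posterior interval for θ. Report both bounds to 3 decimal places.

[0.791, 0.998]

The posterior is unimodal and skewed, so the HPD interval has equal density at both endpoints and is the shortest 90% interval.
Solving f(0.791) = f(0.998) with F(0.998) − F(0.791) = 0.90 gives [0.791, 0.998].
For comparison, the equal-tailed interval is [0.750, 0.984]; the HPD is narrower and shifted toward the mode.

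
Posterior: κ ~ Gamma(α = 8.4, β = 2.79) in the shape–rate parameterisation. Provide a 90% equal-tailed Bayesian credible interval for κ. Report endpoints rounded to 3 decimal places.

Posterior: Gamma(shape 8.4, rate 2.79).
Equal-tailed 90% interval: Gamma(8.4, 2.79) quantiles at 0.05 and 0.95.
Posterior mean ≈ 3.011, SD ≈ 1.039; a Normal approximation gives roughly [1.302, 4.719].
Exact: lower = 1.528; upper = 4.898.

[1.528, 4.898]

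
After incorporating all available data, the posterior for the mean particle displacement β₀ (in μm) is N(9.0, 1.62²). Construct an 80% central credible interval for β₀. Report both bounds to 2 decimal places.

[6.92, 11.08]

The posterior is symmetric, so the 80% equal-tailed interval is β₀ = 9.0 ± z·1.62 with z = 1.282.
Half-width: 1.282 × 1.62 = 2.08.
9.0 − 2.08 = 6.92; 9.0 + 2.08 = 11.08.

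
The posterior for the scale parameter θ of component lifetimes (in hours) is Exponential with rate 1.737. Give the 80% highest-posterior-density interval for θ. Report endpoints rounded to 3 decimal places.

[0.000, 0.927]

The exponential density is strictly decreasing on [0, ∞), so the HPD interval is anchored at 0: [0, q] with P(θ ≤ q) = 0.80.
q = −ln(1 − 0.80) / 1.737 = 1.6094 / 1.737 = 0.927.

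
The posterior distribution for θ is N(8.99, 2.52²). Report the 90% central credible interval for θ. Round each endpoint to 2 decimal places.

The posterior is symmetric, so the 90% equal-tailed interval is θ = 8.99 ± z·2.52 with z = 1.645.
Half-width: 1.645 × 2.52 = 4.15.
8.99 − 4.15 = 4.84; 8.99 + 4.15 = 13.14.

[4.84, 13.14]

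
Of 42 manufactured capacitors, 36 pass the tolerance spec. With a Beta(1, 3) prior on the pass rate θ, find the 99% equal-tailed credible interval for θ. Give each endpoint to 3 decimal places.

[0.634, 0.926]

Posterior: Beta(1+36, 3+6) = Beta(37, 9).
Equal-tailed 99% interval: the 0.005 and 0.995 quantiles of Beta(37, 9).
Posterior mean ≈ 0.804, SD ≈ 0.058; a Normal approximation gives roughly [0.655, 0.953].
Exact: F⁻¹(0.005) = 0.634; F⁻¹(0.995) = 0.926.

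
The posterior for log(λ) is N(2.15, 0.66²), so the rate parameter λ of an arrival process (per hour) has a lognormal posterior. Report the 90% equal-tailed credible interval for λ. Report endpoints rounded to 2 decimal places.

[2.90, 25.42]

On the log scale the 90% interval is 2.15 ± 1.645 × 0.66 = [1.0644, 3.2356].
Exponentiate: [e^1.0644, e^3.2356] = [2.90, 25.42].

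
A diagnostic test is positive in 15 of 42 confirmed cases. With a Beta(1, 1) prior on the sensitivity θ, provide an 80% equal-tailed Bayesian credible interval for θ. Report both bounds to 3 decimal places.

Posterior: Beta(1+15, 1+27) = Beta(16, 28).
Equal-tailed 80% interval: the 0.1 and 0.9 quantiles of Beta(16, 28).
Posterior mean ≈ 0.364, SD ≈ 0.072; a Normal approximation gives roughly [0.272, 0.456].
Exact: F⁻¹(0.1) = 0.273; F⁻¹(0.9) = 0.457.

[0.273, 0.457]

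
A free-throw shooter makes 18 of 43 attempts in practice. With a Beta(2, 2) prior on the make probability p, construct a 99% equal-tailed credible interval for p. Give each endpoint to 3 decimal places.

Posterior: Beta(2+18, 2+25) = Beta(20, 27).
Equal-tailed 99% interval: the 0.005 and 0.995 quantiles of Beta(20, 27).
Posterior mean ≈ 0.426, SD ≈ 0.071; a Normal approximation gives roughly [0.242, 0.609].
Exact: F⁻¹(0.005) = 0.251; F⁻¹(0.995) = 0.612.

[0.251, 0.612]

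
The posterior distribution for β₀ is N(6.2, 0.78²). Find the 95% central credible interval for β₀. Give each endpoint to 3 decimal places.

The posterior is symmetric, so the 95% equal-tailed interval is β₀ = 6.2 ± z·0.78 with z = 1.960.
Half-width: 1.960 × 0.78 = 1.529.
6.2 − 1.529 = 4.671; 6.2 + 1.529 = 7.729.

[4.671, 7.729]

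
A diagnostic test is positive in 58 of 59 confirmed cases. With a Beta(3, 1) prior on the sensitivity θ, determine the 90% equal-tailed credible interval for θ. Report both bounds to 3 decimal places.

[0.926, 0.994]

Posterior: Beta(3+58, 1+1) = Beta(61, 2).
Equal-tailed 90% interval: the 0.05 and 0.95 quantiles of Beta(61, 2).
Posterior mean ≈ 0.968, SD ≈ 0.022; a Normal approximation gives roughly [0.932, 1.004].
Exact: F⁻¹(0.05) = 0.926; F⁻¹(0.95) = 0.994.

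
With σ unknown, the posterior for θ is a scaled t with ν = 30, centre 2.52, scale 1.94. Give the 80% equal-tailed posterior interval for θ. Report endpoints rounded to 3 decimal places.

[-0.022, 5.062]

The t_30 distribution is symmetric; the 80% interval is 2.52 ± t·1.94 with t_{0.9,30} = 1.310.
Half-width: 1.310 × 1.94 = 2.542.
2.52 − 2.542 = -0.022; 2.52 + 2.542 = 5.062.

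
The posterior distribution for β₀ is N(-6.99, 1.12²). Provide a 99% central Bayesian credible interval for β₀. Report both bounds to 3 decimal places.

The posterior is symmetric, so the 99% equal-tailed interval is β₀ = -6.99 ± z·1.12 with z = 2.576.
Half-width: 2.576 × 1.12 = 2.885.
-6.99 − 2.885 = -9.875; -6.99 + 2.885 = -4.105.

[-9.875, -4.105]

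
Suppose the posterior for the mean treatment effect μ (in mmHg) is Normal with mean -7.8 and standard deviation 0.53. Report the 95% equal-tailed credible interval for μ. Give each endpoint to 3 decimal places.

[-8.839, -6.761]

The posterior is symmetric, so the 95% equal-tailed interval is μ = -7.8 ± z·0.53 with z = 1.960.
Half-width: 1.960 × 0.53 = 1.039.
-7.8 − 1.039 = -8.839; -7.8 + 1.039 = -6.761.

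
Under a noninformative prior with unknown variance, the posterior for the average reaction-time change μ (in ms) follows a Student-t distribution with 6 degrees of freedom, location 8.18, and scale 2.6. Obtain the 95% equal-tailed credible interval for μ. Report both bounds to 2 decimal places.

[1.82, 14.54]

The t_6 distribution is symmetric; the 95% interval is 8.18 ± t·2.6 with t_{0.975,6} = 2.447.
Half-width: 2.447 × 2.6 = 6.36.
8.18 − 6.36 = 1.82; 8.18 + 6.36 = 14.54.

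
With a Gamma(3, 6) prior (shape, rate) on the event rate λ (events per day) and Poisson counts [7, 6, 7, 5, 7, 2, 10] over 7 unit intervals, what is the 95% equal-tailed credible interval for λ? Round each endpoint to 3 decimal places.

[2.656, 4.720]

Posterior: Gamma(3+44, 6+7) = Gamma(47, 13) (shape, rate).
Equal-tailed 95% interval: Gamma(47, 13) quantiles at 0.025 and 0.975.
Posterior mean ≈ 3.615, SD ≈ 0.527; a Normal approximation gives roughly [2.582, 4.649].
Exact: lower = 2.656; upper = 4.720.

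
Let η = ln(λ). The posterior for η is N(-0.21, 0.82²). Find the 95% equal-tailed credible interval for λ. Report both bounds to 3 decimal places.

[0.162, 4.044]

On the log scale the 95% interval is -0.21 ± 1.960 × 0.82 = [-1.8172, 1.3972].
Exponentiate: [e^-1.8172, e^1.3972] = [0.162, 4.044].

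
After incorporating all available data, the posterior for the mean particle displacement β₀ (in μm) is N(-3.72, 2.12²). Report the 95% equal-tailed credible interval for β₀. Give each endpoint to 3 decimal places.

[-7.875, 0.435]

The posterior is symmetric, so the 95% equal-tailed interval is β₀ = -3.72 ± z·2.12 with z = 1.960.
Half-width: 1.960 × 2.12 = 4.155.
-3.72 − 4.155 = -7.875; -3.72 + 4.155 = 0.435.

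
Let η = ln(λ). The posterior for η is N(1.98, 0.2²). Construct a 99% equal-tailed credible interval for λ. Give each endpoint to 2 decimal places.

On the log scale the 99% interval is 1.98 ± 2.576 × 0.2 = [1.4648, 2.4952].
Exponentiate: [e^1.4648, e^2.4952] = [4.33, 12.12].

[4.33, 12.12]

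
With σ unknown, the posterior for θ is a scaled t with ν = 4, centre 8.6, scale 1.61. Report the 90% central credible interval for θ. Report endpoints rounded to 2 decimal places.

The t_4 distribution is symmetric; the 90% interval is 8.6 ± t·1.61 with t_{0.95,4} = 2.132.
Half-width: 2.132 × 1.61 = 3.43.
8.6 − 3.43 = 5.17; 8.6 + 3.43 = 12.03.

[5.17, 12.03]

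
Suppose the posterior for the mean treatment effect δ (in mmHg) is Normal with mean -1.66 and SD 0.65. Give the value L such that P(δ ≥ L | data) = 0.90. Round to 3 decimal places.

-2.493

Need L with P(δ ≥ L) = 0.90: L = -1.66 − z_{0.1}·0.65.
z = 1.282; L = -1.66 − 1.282 × 0.65 = -2.493.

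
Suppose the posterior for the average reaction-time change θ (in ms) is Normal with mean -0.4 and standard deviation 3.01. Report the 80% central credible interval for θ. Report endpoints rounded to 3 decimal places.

The posterior is symmetric, so the 80% equal-tailed interval is θ = -0.4 ± z·3.01 with z = 1.282.
Half-width: 1.282 × 3.01 = 3.857.
-0.4 − 3.857 = -4.257; -0.4 + 3.857 = 3.457.

[-4.257, 3.457]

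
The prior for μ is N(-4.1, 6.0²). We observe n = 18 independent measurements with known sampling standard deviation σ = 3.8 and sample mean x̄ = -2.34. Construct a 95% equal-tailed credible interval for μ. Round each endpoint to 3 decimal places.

[-4.115, -0.642]

Posterior precision = 1/6.0² + 18/3.8² = 0.0278 + 1.2465 = 1.2743, so posterior SD = 0.8859.
Posterior mean = (-4.1/6.0² + 18·-2.34/3.8²) / 1.2743 = -2.3784.
Interval: -2.3784 ± 1.960 × 0.8859 → [-4.115, -0.642].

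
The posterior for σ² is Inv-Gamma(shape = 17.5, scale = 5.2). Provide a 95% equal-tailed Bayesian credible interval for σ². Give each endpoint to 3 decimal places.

Inverse-Gamma(17.5, 5.2) quantiles: F⁻¹(0.025) and F⁻¹(0.975).
Equivalently, 1/σ² ~ Gamma(17.5, rate = 5.2); invert its 0.975 and 0.025 quantiles.
Posterior mean ≈ 0.315, SD ≈ 0.080; a Normal approximation gives roughly [0.158, 0.472].
Exact: lower = 0.195; upper = 0.506.

[0.195, 0.506]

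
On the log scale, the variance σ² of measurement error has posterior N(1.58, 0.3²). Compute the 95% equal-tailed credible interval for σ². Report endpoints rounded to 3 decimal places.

On the log scale the 95% interval is 1.58 ± 1.960 × 0.3 = [0.9920, 2.1680].
Exponentiate: [e^0.9920, e^2.1680] = [2.697, 8.741].

[2.697, 8.741]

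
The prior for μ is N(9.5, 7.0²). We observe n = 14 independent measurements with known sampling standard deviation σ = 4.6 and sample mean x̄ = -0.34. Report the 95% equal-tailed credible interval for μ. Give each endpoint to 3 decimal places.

Posterior precision = 1/7.0² + 14/4.6² = 0.0204 + 0.6616 = 0.6820, so posterior SD = 1.2109.
Posterior mean = (9.5/7.0² + 14·-0.34/4.6²) / 0.6820 = -0.0456.
Interval: -0.0456 ± 1.960 × 1.2109 → [-2.419, 2.328].

[-2.419, 2.328]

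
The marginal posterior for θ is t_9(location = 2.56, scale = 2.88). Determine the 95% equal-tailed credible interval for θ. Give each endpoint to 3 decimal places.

The t_9 distribution is symmetric; the 95% interval is 2.56 ± t·2.88 with t_{0.975,9} = 2.262.
Half-width: 2.262 × 2.88 = 6.515.
2.56 − 6.515 = -3.955; 2.56 + 6.515 = 9.075.

[-3.955, 9.075]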